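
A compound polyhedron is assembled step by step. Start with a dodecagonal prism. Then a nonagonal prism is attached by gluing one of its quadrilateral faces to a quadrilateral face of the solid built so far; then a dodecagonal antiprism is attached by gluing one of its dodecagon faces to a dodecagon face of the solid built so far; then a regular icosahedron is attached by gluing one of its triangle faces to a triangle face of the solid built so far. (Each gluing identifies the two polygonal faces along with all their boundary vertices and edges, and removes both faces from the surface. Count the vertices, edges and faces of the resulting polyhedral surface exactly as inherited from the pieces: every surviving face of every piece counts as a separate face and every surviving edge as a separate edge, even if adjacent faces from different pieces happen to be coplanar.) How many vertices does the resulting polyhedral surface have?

59

A dodecagonal prism: V=24, E=36, F=14.
Attach a nonagonal prism (V=18, E=27, F=11) along a 4-gon: merge 4 vertices and 4 edges, delete both glued faces → V=38, E=59, F=23.
Attach a dodecagonal antiprism (V=24, E=48, F=26) along a 12-gon: merge 12 vertices and 12 edges, delete both glued faces → V=50, E=95, F=47.
Attach a regular icosahedron (V=12, E=30, F=20) along a 3-gon: merge 3 vertices and 3 edges, delete both glued faces → V=59, E=122, F=65.
Check: V − E + F = 59 − 122 + 65 = 2.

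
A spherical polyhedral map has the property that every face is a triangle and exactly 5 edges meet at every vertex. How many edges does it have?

30

Each face has 3 edges and each edge borders two faces, so 2E = 3F.
Each vertex has degree 5, so 5V = 2E and hence V = 3F/5.
Euler: V − E + F = 2 ⇒ (3F/5) − (3F/2) + F = 2.
Multiply by 10: (6 − 15 + 10)F = 20, i.e. 1F = 20.
So F = 20, E = 3·20/2 = 30, V = 3·20/5 = 12.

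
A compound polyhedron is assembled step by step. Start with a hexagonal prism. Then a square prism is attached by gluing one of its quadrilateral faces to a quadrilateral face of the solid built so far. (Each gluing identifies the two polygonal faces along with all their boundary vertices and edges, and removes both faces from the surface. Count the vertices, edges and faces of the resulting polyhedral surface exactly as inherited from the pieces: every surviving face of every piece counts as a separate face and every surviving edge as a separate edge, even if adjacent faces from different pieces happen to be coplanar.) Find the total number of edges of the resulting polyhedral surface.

26

A hexagonal prism: V=12, E=18, F=8.
Attach a square prism (V=8, E=12, F=6) along a 4-gon: merge 4 vertices and 4 edges, delete both glued faces → V=16, E=26, F=12.
Check: V − E + F = 16 − 26 + 12 = 2.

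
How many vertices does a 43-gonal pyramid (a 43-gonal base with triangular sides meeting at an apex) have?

44

A pyramid on an n-gon base has one n-gon and n triangles: V = 43 + 1 = 44, E = 2·43 = 86, F = 43 + 1 = 44.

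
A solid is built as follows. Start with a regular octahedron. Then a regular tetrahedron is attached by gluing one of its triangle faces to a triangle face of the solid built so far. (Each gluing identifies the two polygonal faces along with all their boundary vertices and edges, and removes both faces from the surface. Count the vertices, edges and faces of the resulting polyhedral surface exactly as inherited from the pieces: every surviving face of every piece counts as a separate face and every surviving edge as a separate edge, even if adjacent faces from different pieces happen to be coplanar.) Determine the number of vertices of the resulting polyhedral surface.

7

A regular octahedron: V=6, E=12, F=8.
Attach a regular tetrahedron (V=4, E=6, F=4) along a 3-gon: merge 3 vertices and 3 edges, delete both glued faces → V=7, E=15, F=10.
Check: V − E + F = 7 − 15 + 10 = 2.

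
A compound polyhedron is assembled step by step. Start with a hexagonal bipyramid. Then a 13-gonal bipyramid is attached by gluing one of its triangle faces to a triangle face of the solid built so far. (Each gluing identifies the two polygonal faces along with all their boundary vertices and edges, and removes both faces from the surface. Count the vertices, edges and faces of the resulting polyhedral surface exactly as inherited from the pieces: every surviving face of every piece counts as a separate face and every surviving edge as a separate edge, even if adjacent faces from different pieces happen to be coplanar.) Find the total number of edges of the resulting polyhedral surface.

A hexagonal bipyramid: V=8, E=18, F=12.
Attach a 13-gonal bipyramid (V=15, E=39, F=26) along a 3-gon: merge 3 vertices and 3 edges, delete both glued faces → V=20, E=54, F=36.
Check: V − E + F = 20 − 54 + 36 = 2.

54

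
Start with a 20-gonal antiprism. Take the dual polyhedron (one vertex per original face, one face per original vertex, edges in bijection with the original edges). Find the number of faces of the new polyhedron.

40

The base solid has V = 40, E = 80, F = 42.
The dual swaps V and F and preserves E: V′ = F = 42, E′ = E = 80, F′ = V = 40.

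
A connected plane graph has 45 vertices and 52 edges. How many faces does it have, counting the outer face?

Euler's formula for a connected plane graph: V − E + F = 2, so F = 2 − 45 + 52 = 9.

9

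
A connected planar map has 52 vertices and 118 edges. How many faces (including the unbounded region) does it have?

68

Euler's formula for a connected plane graph: V − E + F = 2, so F = 2 − 52 + 118 = 68.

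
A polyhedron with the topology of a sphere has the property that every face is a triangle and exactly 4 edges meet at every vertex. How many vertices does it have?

Each face has 3 edges and each edge borders two faces, so 2E = 3F.
Each vertex has degree 4, so 4V = 2E and hence V = 3F/4.
Euler: V − E + F = 2 ⇒ (3F/4) − (3F/2) + F = 2.
Multiply by 8: (6 − 12 + 8)F = 16, i.e. 2F = 16.
So F = 8, E = 3·8/2 = 12, V = 3·8/4 = 6.

6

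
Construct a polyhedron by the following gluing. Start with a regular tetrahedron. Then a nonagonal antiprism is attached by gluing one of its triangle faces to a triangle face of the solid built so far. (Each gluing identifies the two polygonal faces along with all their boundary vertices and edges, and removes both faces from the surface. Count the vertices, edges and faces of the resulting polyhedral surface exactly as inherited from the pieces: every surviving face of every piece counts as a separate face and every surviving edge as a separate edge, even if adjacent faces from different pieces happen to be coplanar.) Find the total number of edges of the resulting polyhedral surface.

39

A regular tetrahedron: V=4, E=6, F=4.
Attach a nonagonal antiprism (V=18, E=36, F=20) along a 3-gon: merge 3 vertices and 3 edges, delete both glued faces → V=19, E=39, F=22.
Check: V − E + F = 19 − 39 + 22 = 2.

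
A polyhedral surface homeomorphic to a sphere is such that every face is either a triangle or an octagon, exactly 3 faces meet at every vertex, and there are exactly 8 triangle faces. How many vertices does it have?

Let x be the number of octagons; then F = 8 + x.
Edge–face incidences: 2E = 3·8 + 8·x = 24 + 8x.
Every vertex has degree 3, so 3V = 2E.
Euler: V − E + F = 2 ⇒ (2E)/3 − E + (8 + x) = 2.
Multiply by 6: 2·(2E) − 3·(2E) + 6·(8 + x) = 12, i.e. 48 + 6x − (24 + 8x) = 12.
Collecting terms: −2x + 24 = 12, so −2x = −12, so x = 6.
Then 2E = 24 + 8·6 = 72, so E = 36, V = 2E/3 = 24, F = 8 + 6 = 14.

24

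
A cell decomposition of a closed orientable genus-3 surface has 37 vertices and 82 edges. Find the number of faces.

41

For a closed orientable surface of genus 3, χ = 2 − 2·3 = -4.
F = -4 − V + E = -4 − 37 + 82 = 41.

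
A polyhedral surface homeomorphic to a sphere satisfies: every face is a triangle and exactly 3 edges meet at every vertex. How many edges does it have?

6

Each face has 3 edges and each edge borders two faces, so 2E = 3F.
Each vertex has degree 3, so 3V = 2E and hence V = 3F/3.
Euler: V − E + F = 2 ⇒ (3F/3) − (3F/2) + F = 2.
Multiply by 6: (6 − 9 + 6)F = 12, i.e. 3F = 12.
So F = 4, E = 3·4/2 = 6, V = 3·4/3 = 4.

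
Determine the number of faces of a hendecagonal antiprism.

An antiprism on an n-gon has two n-gon caps and 2n triangles: V = 2·11 = 22, E = 4·11 = 44, F = 2·11 + 2 = 24.

24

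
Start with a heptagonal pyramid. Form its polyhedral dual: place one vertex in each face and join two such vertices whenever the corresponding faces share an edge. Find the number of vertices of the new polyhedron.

8

The base solid has V = 8, E = 14, F = 8.
The dual swaps V and F and preserves E: V′ = F = 8, E′ = E = 14, F′ = V = 8.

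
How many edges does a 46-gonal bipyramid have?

138

A bipyramid over an n-gon has 2n triangular faces and n + 2 vertices: V = 46 + 2 = 48, E = 3·46 = 138, F = 2·46 = 92.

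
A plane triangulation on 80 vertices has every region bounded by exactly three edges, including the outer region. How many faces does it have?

156

In a plane triangulation 3F = 2E and V − E + F = 2, so F = 2V − 4 = 2·80 − 4 = 156.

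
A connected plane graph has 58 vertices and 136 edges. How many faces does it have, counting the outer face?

80

Euler's formula for a connected plane graph: V − E + F = 2, so F = 2 − 58 + 136 = 80.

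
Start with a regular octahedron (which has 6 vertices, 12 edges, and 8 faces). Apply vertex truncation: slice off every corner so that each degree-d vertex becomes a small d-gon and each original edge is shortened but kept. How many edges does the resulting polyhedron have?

Truncation replaces each original edge-end by a new vertex, so V′ = 2E = 24.
Each original edge survives, and each old vertex of degree d contributes d new edges; summing degrees gives Σd = 2E, so E′ = E + 2E = 3E = 36.
Each original face survives and each original vertex becomes one new face: F′ = F + V = 14.

36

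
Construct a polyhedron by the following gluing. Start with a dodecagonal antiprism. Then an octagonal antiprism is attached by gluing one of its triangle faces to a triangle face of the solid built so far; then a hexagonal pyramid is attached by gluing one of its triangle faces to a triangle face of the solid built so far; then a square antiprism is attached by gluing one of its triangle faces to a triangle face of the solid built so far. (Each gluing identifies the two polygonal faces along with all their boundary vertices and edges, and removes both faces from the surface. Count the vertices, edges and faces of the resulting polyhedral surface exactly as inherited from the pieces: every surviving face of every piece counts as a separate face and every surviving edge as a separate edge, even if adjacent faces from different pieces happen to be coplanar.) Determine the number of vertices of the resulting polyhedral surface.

46

A dodecagonal antiprism: V=24, E=48, F=26.
Attach an octagonal antiprism (V=16, E=32, F=18) along a 3-gon: merge 3 vertices and 3 edges, delete both glued faces → V=37, E=77, F=42.
Attach a hexagonal pyramid (V=7, E=12, F=7) along a 3-gon: merge 3 vertices and 3 edges, delete both glued faces → V=41, E=86, F=47.
Attach a square antiprism (V=8, E=16, F=10) along a 3-gon: merge 3 vertices and 3 edges, delete both glued faces → V=46, E=99, F=55.
Check: V − E + F = 46 − 99 + 55 = 2.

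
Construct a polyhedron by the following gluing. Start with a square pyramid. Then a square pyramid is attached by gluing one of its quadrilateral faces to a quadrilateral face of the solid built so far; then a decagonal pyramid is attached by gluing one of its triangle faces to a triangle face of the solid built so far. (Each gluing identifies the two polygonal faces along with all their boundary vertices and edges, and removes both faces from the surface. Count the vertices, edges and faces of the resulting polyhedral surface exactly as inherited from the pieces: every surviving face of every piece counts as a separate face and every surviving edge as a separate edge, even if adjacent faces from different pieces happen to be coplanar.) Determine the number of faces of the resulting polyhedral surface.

A square pyramid: V=5, E=8, F=5.
Attach a square pyramid (V=5, E=8, F=5) along a 4-gon: merge 4 vertices and 4 edges, delete both glued faces → V=6, E=12, F=8.
Attach a decagonal pyramid (V=11, E=20, F=11) along a 3-gon: merge 3 vertices and 3 edges, delete both glued faces → V=14, E=29, F=17.
Check: V − E + F = 14 − 29 + 17 = 2.

17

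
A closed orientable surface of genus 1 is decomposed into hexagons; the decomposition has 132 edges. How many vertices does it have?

88

χ = 2 − 2·1 = 0, and every face is a hexagon so 6F = 2E.
F = 2E/6 = 44. Then V = 0 + E − F = 0 + 132 − 44 = 88.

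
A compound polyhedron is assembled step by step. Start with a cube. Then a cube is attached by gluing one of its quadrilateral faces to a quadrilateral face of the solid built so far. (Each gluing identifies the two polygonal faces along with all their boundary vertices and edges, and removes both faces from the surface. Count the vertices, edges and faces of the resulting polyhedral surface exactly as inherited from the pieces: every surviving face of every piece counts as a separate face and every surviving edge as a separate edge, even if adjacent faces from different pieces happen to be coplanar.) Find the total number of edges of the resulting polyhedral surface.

20

A cube: V=8, E=12, F=6.
Attach a cube (V=8, E=12, F=6) along a 4-gon: merge 4 vertices and 4 edges, delete both glued faces → V=12, E=20, F=10.
Check: V − E + F = 12 − 20 + 10 = 2.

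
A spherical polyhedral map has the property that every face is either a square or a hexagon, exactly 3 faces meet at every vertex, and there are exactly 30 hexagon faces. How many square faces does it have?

Let x be the number of squares; then F = 30 + x.
Edge–face incidences: 2E = 6·30 + 4·x = 180 + 4x.
Every vertex has degree 3, so 3V = 2E.
Euler: V − E + F = 2 ⇒ (2E)/3 − E + (30 + x) = 2.
Multiply by 6: 2·(2E) − 3·(2E) + 6·(30 + x) = 12, i.e. 180 + 6x − (180 + 4x) = 12.
Collecting terms: 2x = 12, so x = 6.
Then 2E = 180 + 4·6 = 204, so E = 102, V = 2E/3 = 68, F = 30 + 6 = 36.

6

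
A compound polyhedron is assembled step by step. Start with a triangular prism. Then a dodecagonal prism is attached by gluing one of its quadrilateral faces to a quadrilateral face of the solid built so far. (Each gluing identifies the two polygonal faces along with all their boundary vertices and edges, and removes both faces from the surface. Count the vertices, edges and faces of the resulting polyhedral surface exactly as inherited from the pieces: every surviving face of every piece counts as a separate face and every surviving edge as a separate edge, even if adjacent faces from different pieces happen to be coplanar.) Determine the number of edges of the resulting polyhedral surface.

A triangular prism: V=6, E=9, F=5.
Attach a dodecagonal prism (V=24, E=36, F=14) along a 4-gon: merge 4 vertices and 4 edges, delete both glued faces → V=26, E=41, F=17.
Check: V − E + F = 26 − 41 + 17 = 2.

41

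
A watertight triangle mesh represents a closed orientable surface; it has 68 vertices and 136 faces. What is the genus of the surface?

Every face is a triangle, so 2E = 3·136 = 408, giving E = 204.
χ = V − E + F = 68 − 204 + 136 = 0.
For a closed orientable surface χ = 2 − 2g, so g = (2 − (0))/2 = 1.

1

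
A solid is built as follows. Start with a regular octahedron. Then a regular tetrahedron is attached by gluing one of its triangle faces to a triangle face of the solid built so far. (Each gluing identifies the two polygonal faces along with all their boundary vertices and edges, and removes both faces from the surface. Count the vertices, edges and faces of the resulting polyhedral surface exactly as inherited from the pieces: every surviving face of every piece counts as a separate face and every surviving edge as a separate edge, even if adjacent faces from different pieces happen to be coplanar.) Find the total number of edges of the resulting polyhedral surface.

15

A regular octahedron: V=6, E=12, F=8.
Attach a regular tetrahedron (V=4, E=6, F=4) along a 3-gon: merge 3 vertices and 3 edges, delete both glued faces → V=7, E=15, F=10.
Check: V − E + F = 7 − 15 + 10 = 2.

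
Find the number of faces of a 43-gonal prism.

A prism on an n-gon has two n-gon bases and n rectangular sides: V = 2·43 = 86, E = 3·43 = 129, F = 43 + 2 = 45.

45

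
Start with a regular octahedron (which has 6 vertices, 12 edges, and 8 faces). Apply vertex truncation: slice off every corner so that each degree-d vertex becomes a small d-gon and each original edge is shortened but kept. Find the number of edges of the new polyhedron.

36

Truncation replaces each original edge-end by a new vertex, so V′ = 2E = 24.
Each original edge survives, and each old vertex of degree d contributes d new edges; summing degrees gives Σd = 2E, so E′ = E + 2E = 3E = 36.
Each original face survives and each original vertex becomes one new face: F′ = F + V = 14.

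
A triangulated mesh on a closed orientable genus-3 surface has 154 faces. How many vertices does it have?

χ = 2 − 2·3 = -4, and every face is a triangle so 3F = 2E.
E = 3·154/2 = 231. Then V = -4 + E − F = -4 + 231 − 154 = 73.

73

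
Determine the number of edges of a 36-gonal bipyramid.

A bipyramid over an n-gon has 2n triangular faces and n + 2 vertices: V = 36 + 2 = 38, E = 3·36 = 108, F = 2·36 = 72.

108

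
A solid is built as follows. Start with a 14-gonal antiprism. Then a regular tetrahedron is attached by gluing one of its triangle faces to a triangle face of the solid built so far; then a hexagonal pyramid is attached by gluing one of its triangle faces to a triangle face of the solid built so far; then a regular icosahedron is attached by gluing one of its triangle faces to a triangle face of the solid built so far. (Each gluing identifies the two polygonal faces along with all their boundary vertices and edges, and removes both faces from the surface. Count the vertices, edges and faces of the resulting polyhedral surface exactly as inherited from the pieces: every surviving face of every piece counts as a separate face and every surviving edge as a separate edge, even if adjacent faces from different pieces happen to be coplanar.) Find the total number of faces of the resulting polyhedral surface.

55

A 14-gonal antiprism: V=28, E=56, F=30.
Attach a regular tetrahedron (V=4, E=6, F=4) along a 3-gon: merge 3 vertices and 3 edges, delete both glued faces → V=29, E=59, F=32.
Attach a hexagonal pyramid (V=7, E=12, F=7) along a 3-gon: merge 3 vertices and 3 edges, delete both glued faces → V=33, E=68, F=37.
Attach a regular icosahedron (V=12, E=30, F=20) along a 3-gon: merge 3 vertices and 3 edges, delete both glued faces → V=42, E=95, F=55.
Check: V − E + F = 42 − 95 + 55 = 2.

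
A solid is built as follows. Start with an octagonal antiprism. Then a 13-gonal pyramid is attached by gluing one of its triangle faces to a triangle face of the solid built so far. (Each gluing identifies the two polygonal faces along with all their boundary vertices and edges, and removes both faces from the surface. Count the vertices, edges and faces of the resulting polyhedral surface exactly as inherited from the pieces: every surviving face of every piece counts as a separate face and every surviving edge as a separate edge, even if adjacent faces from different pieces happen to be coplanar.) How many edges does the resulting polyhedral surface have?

55

An octagonal antiprism: V=16, E=32, F=18.
Attach a 13-gonal pyramid (V=14, E=26, F=14) along a 3-gon: merge 3 vertices and 3 edges, delete both glued faces → V=27, E=55, F=30.
Check: V − E + F = 27 − 55 + 30 = 2.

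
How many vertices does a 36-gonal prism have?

A prism on an n-gon has two n-gon bases and n rectangular sides: V = 2·36 = 72, E = 3·36 = 108, F = 36 + 2 = 38.
Check: V − E + F = 72 − 108 + 38 = 2.

72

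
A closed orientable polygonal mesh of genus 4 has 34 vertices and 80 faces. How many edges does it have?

120

For a closed orientable surface of genus 4, χ = 2 − 2·4 = -6.
E = V + F − (-6) = 34 + 80 − (-6) = 120.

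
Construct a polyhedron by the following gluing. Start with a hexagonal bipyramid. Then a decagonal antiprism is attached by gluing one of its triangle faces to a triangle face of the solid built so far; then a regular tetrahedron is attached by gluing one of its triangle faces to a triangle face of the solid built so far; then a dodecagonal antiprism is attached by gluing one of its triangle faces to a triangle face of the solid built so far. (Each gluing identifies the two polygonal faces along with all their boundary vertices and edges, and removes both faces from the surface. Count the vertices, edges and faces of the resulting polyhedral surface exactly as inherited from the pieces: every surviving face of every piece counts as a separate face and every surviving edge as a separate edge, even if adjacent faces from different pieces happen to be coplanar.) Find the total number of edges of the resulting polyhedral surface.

A hexagonal bipyramid: V=8, E=18, F=12.
Attach a decagonal antiprism (V=20, E=40, F=22) along a 3-gon: merge 3 vertices and 3 edges, delete both glued faces → V=25, E=55, F=32.
Attach a regular tetrahedron (V=4, E=6, F=4) along a 3-gon: merge 3 vertices and 3 edges, delete both glued faces → V=26, E=58, F=34.
Attach a dodecagonal antiprism (V=24, E=48, F=26) along a 3-gon: merge 3 vertices and 3 edges, delete both glued faces → V=47, E=103, F=58.
Check: V − E + F = 47 − 103 + 58 = 2.

103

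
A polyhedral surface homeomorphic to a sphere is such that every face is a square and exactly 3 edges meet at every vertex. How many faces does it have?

Each face has 4 edges and each edge borders two faces, so 2E = 4F.
Each vertex has degree 3, so 3V = 2E and hence V = 4F/3.
Euler: V − E + F = 2 ⇒ (4F/3) − (4F/2) + F = 2.
Multiply by 6: (8 − 12 + 6)F = 12, i.e. 2F = 12.
So F = 6, E = 4·6/2 = 12, V = 4·6/3 = 8.

6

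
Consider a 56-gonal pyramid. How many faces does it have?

A pyramid on an n-gon base has one n-gon and n triangles: V = 56 + 1 = 57, E = 2·56 = 112, F = 56 + 1 = 57.

57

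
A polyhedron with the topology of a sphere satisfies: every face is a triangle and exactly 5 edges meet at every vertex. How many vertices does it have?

Each face has 3 edges and each edge borders two faces, so 2E = 3F.
Each vertex has degree 5, so 5V = 2E and hence V = 3F/5.
Euler: V − E + F = 2 ⇒ (3F/5) − (3F/2) + F = 2.
Multiply by 10: (6 − 15 + 10)F = 20, i.e. 1F = 20.
So F = 20, E = 3·20/2 = 30, V = 3·20/5 = 12.

12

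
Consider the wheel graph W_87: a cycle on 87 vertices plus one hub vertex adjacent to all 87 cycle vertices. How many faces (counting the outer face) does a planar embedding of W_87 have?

88

W_87 has V = 87 + 1 = 88 vertices and E = 2·87 = 174 edges.
By Euler's formula F = 2 − V + E = 2 − 88 + 174 = 88.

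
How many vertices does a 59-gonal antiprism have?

118

An antiprism on an n-gon has two n-gon caps and 2n triangles: V = 2·59 = 118, E = 4·59 = 236, F = 2·59 + 2 = 120.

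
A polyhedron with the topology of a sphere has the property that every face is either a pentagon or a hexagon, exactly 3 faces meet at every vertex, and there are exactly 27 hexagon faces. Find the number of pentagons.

12

Let x be the number of pentagons; then F = 27 + x.
Edge–face incidences: 2E = 6·27 + 5·x = 162 + 5x.
Every vertex has degree 3, so 3V = 2E.
Euler: V − E + F = 2 ⇒ (2E)/3 − E + (27 + x) = 2.
Multiply by 6: 2·(2E) − 3·(2E) + 6·(27 + x) = 12, i.e. 162 + 6x − (162 + 5x) = 12.
Collecting terms: x = 12.
Then 2E = 162 + 5·12 = 222, so E = 111, V = 2E/3 = 74, F = 27 + 12 = 39.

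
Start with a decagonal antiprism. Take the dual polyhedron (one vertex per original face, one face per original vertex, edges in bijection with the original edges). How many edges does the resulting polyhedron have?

The base solid has V = 20, E = 40, F = 22.
The dual swaps V and F and preserves E: V′ = F = 22, E′ = E = 40, F′ = V = 20.

40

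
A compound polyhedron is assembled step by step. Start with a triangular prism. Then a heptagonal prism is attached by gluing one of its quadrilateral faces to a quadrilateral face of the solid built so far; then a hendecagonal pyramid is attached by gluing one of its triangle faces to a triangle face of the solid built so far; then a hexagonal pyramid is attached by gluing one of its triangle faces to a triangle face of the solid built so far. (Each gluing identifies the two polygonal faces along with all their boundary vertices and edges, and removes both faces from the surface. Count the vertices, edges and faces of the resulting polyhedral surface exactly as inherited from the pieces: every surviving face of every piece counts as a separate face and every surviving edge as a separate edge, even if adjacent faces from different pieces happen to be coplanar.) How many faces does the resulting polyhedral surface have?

A triangular prism: V=6, E=9, F=5.
Attach a heptagonal prism (V=14, E=21, F=9) along a 4-gon: merge 4 vertices and 4 edges, delete both glued faces → V=16, E=26, F=12.
Attach a hendecagonal pyramid (V=12, E=22, F=12) along a 3-gon: merge 3 vertices and 3 edges, delete both glued faces → V=25, E=45, F=22.
Attach a hexagonal pyramid (V=7, E=12, F=7) along a 3-gon: merge 3 vertices and 3 edges, delete both glued faces → V=29, E=54, F=27.
Check: V − E + F = 29 − 54 + 27 = 2.

27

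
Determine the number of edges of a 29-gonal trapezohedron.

116

The n-trapezohedron (dual of the n-antiprism) has V = 2·29 + 2 = 60, E = 4·29 = 116, F = 2·29 = 58.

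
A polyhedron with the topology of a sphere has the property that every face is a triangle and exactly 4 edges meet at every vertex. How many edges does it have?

12

Each face has 3 edges and each edge borders two faces, so 2E = 3F.
Each vertex has degree 4, so 4V = 2E and hence V = 3F/4.
Euler: V − E + F = 2 ⇒ (3F/4) − (3F/2) + F = 2.
Multiply by 8: (6 − 12 + 8)F = 16, i.e. 2F = 16.
So F = 8, E = 3·8/2 = 12, V = 3·8/4 = 6.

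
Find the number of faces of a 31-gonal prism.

A prism on an n-gon has two n-gon bases and n rectangular sides: V = 2·31 = 62, E = 3·31 = 93, F = 31 + 2 = 33.

33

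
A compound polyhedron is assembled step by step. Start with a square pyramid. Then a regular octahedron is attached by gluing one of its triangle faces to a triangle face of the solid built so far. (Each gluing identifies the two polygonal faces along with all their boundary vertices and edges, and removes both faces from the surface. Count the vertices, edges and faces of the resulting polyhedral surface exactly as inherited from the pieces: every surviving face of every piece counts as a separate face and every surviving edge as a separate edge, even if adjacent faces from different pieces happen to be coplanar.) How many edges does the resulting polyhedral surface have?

17

A square pyramid: V=5, E=8, F=5.
Attach a regular octahedron (V=6, E=12, F=8) along a 3-gon: merge 3 vertices and 3 edges, delete both glued faces → V=8, E=17, F=11.
Check: V − E + F = 8 − 17 + 11 = 2.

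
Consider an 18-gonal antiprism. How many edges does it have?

An antiprism on an n-gon has two n-gon caps and 2n triangles: V = 2·18 = 36, E = 4·18 = 72, F = 2·18 + 2 = 38.

72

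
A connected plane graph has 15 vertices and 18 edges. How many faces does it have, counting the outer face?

Euler's formula for a connected plane graph: V − E + F = 2, so F = 2 − 15 + 18 = 5.

5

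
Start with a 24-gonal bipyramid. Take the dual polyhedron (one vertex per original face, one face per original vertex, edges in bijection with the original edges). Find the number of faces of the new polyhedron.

26

The base solid has V = 26, E = 72, F = 48.
The dual swaps V and F and preserves E: V′ = F = 48, E′ = E = 72, F′ = V = 26.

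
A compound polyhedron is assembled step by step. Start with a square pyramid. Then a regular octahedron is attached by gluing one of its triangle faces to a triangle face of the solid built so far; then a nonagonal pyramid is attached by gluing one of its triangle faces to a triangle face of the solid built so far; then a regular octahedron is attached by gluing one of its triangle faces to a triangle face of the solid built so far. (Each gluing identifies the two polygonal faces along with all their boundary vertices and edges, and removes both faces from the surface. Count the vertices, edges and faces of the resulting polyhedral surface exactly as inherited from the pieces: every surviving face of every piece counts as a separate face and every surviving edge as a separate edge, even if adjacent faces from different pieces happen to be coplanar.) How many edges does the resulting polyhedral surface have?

A square pyramid: V=5, E=8, F=5.
Attach a regular octahedron (V=6, E=12, F=8) along a 3-gon: merge 3 vertices and 3 edges, delete both glued faces → V=8, E=17, F=11.
Attach a nonagonal pyramid (V=10, E=18, F=10) along a 3-gon: merge 3 vertices and 3 edges, delete both glued faces → V=15, E=32, F=19.
Attach a regular octahedron (V=6, E=12, F=8) along a 3-gon: merge 3 vertices and 3 edges, delete both glued faces → V=18, E=41, F=25.
Check: V − E + F = 18 − 41 + 25 = 2.

41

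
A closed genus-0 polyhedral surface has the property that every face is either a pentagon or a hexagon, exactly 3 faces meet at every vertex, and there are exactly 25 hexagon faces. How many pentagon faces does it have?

Let x be the number of pentagons; then F = 25 + x.
Edge–face incidences: 2E = 6·25 + 5·x = 150 + 5x.
Every vertex has degree 3, so 3V = 2E.
Euler: V − E + F = 2 ⇒ (2E)/3 − E + (25 + x) = 2.
Multiply by 6: 2·(2E) − 3·(2E) + 6·(25 + x) = 12, i.e. 150 + 6x − (150 + 5x) = 12.
Collecting terms: x = 12.
Then 2E = 150 + 5·12 = 210, so E = 105, V = 2E/3 = 70, F = 25 + 12 = 37.

12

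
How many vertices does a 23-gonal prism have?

A prism on an n-gon has two n-gon bases and n rectangular sides: V = 2·23 = 46, E = 3·23 = 69, F = 23 + 2 = 25.

46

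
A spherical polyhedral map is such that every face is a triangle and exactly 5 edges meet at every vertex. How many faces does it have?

20

Each face has 3 edges and each edge borders two faces, so 2E = 3F.
Each vertex has degree 5, so 5V = 2E and hence V = 3F/5.
Euler: V − E + F = 2 ⇒ (3F/5) − (3F/2) + F = 2.
Multiply by 10: (6 − 15 + 10)F = 20, i.e. 1F = 20.
So F = 20, E = 3·20/2 = 30, V = 3·20/5 = 12.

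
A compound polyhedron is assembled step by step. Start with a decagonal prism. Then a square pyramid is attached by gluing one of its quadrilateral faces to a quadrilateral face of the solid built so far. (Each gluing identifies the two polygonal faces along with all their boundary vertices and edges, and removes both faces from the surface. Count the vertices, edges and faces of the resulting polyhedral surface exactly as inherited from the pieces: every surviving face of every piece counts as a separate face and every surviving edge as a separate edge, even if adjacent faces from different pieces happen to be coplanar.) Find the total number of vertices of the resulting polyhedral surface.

A decagonal prism: V=20, E=30, F=12.
Attach a square pyramid (V=5, E=8, F=5) along a 4-gon: merge 4 vertices and 4 edges, delete both glued faces → V=21, E=34, F=15.
Check: V − E + F = 21 − 34 + 15 = 2.

21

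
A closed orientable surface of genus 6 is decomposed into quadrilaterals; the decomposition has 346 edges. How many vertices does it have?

χ = 2 − 2·6 = -10, and every face is a square so 4F = 2E.
F = 2E/4 = 173. Then V = -10 + E − F = -10 + 346 − 173 = 163.

163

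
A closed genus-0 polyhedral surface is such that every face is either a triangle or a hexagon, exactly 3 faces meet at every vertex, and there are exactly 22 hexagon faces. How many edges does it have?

Let x be the number of triangles; then F = 22 + x.
Edge–face incidences: 2E = 6·22 + 3·x = 132 + 3x.
Every vertex has degree 3, so 3V = 2E.
Euler: V − E + F = 2 ⇒ (2E)/3 − E + (22 + x) = 2.
Multiply by 6: 2·(2E) − 3·(2E) + 6·(22 + x) = 12, i.e. 132 + 6x − (132 + 3x) = 12.
Collecting terms: 3x = 12, so x = 4.
Then 2E = 132 + 3·4 = 144, so E = 72, V = 2E/3 = 48, F = 22 + 4 = 26.

72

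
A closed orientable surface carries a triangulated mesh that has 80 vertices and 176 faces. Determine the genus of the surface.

Every face is a triangle, so 2E = 3·176 = 528, giving E = 264.
χ = V − E + F = 80 − 264 + 176 = -8.
For a closed orientable surface χ = 2 − 2g, so g = (2 − (-8))/2 = 5.

5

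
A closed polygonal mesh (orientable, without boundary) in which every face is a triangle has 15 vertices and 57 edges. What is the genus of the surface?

3

Every face is a triangle and each edge borders two faces, so 3F = 2·57, giving F = 38.
χ = V − E + F = 15 − 57 + 38 = -4.
For a closed orientable surface χ = 2 − 2g, so g = (2 − (-4))/2 = 3.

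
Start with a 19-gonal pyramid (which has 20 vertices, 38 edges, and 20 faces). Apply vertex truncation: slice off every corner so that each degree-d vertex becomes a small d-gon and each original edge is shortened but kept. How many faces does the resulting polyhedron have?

40

Truncation replaces each original edge-end by a new vertex, so V′ = 2E = 76.
Each original edge survives, and each old vertex of degree d contributes d new edges; summing degrees gives Σd = 2E, so E′ = E + 2E = 3E = 114.
Each original face survives and each original vertex becomes one new face: F′ = F + V = 40.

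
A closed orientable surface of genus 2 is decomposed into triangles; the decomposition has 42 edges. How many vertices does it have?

χ = 2 − 2·2 = -2, and every face is a triangle so 3F = 2E.
F = 2E/3 = 28. Then V = -2 + E − F = -2 + 42 − 28 = 12.

12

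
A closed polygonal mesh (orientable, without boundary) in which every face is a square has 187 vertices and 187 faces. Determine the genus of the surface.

1

Every face is a square, so 2E = 4·187 = 748, giving E = 374.
χ = V − E + F = 187 − 374 + 187 = 0.
For a closed orientable surface χ = 2 − 2g, so g = (2 − (0))/2 = 1.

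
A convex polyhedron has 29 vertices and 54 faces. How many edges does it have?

Here V − E + F = 2.
E = V + F − (2) = 29 + 54 − (2) = 81.

81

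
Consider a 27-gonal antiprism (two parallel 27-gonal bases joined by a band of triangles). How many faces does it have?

56

An antiprism on an n-gon has two n-gon caps and 2n triangles: V = 2·27 = 54, E = 4·27 = 108, F = 2·27 + 2 = 56.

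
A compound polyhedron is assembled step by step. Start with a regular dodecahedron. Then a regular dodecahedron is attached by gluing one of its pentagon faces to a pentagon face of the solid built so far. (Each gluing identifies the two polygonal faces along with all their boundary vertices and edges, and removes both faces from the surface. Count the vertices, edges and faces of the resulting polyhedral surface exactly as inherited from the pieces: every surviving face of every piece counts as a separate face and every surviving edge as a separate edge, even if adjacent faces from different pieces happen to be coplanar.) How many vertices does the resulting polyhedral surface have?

A regular dodecahedron: V=20, E=30, F=12.
Attach a regular dodecahedron (V=20, E=30, F=12) along a 5-gon: merge 5 vertices and 5 edges, delete both glued faces → V=35, E=55, F=22.
Check: V − E + F = 35 − 55 + 22 = 2.

35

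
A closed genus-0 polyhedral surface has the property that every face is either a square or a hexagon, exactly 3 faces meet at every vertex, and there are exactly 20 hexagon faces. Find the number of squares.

Let x be the number of squares; then F = 20 + x.
Edge–face incidences: 2E = 6·20 + 4·x = 120 + 4x.
Every vertex has degree 3, so 3V = 2E.
Euler: V − E + F = 2 ⇒ (2E)/3 − E + (20 + x) = 2.
Multiply by 6: 2·(2E) − 3·(2E) + 6·(20 + x) = 12, i.e. 120 + 6x − (120 + 4x) = 12.
Collecting terms: 2x = 12, so x = 6.
Then 2E = 120 + 4·6 = 144, so E = 72, V = 2E/3 = 48, F = 20 + 6 = 26.

6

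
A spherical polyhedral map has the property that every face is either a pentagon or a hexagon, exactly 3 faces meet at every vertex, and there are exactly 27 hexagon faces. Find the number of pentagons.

Let x be the number of pentagons; then F = 27 + x.
Edge–face incidences: 2E = 6·27 + 5·x = 162 + 5x.
Every vertex has degree 3, so 3V = 2E.
Euler: V − E + F = 2 ⇒ (2E)/3 − E + (27 + x) = 2.
Multiply by 6: 2·(2E) − 3·(2E) + 6·(27 + x) = 12, i.e. 162 + 6x − (162 + 5x) = 12.
Collecting terms: x = 12.
Then 2E = 162 + 5·12 = 222, so E = 111, V = 2E/3 = 74, F = 27 + 12 = 39.

12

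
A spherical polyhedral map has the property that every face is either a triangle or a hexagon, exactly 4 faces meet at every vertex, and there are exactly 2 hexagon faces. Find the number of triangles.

12

Let x be the number of triangles; then F = 2 + x.
Edge–face incidences: 2E = 6·2 + 3·x = 12 + 3x.
Every vertex has degree 4, so 4V = 2E.
Euler: V − E + F = 2 ⇒ (2E)/4 − E + (2 + x) = 2.
Multiply by 8: 2·(2E) − 4·(2E) + 8·(2 + x) = 16, i.e. 16 + 8x − 2·(12 + 3x) = 16.
Collecting terms: 2x − 8 = 16, so 2x = 24, so x = 12.
Then 2E = 12 + 3·12 = 48, so E = 24, V = 2E/4 = 12, F = 2 + 12 = 14.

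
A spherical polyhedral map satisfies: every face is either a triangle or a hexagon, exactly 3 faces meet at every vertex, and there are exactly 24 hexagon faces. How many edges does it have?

Let x be the number of triangles; then F = 24 + x.
Edge–face incidences: 2E = 6·24 + 3·x = 144 + 3x.
Every vertex has degree 3, so 3V = 2E.
Euler: V − E + F = 2 ⇒ (2E)/3 − E + (24 + x) = 2.
Multiply by 6: 2·(2E) − 3·(2E) + 6·(24 + x) = 12, i.e. 144 + 6x − (144 + 3x) = 12.
Collecting terms: 3x = 12, so x = 4.
Then 2E = 144 + 3·4 = 156, so E = 78, V = 2E/3 = 52, F = 24 + 4 = 28.

78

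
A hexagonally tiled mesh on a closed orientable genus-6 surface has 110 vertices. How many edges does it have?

180

χ = 2 − 2·6 = -10, and every face is a hexagon so 6F = 2E.
V − E + F = -10 with E = 6F/2 gives 110 − (6/2 − 1)·F = -10, so F = 60 and E = 180.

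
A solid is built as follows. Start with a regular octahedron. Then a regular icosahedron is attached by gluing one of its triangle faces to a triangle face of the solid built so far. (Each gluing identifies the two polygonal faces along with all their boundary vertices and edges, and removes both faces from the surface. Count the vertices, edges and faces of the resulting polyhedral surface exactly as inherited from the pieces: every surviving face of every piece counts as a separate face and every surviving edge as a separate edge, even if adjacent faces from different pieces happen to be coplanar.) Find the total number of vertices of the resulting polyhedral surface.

A regular octahedron: V=6, E=12, F=8.
Attach a regular icosahedron (V=12, E=30, F=20) along a 3-gon: merge 3 vertices and 3 edges, delete both glued faces → V=15, E=39, F=26.
Check: V − E + F = 15 − 39 + 26 = 2.

15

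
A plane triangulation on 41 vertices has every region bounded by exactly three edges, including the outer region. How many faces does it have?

In a plane triangulation 3F = 2E and V − E + F = 2, so F = 2V − 4 = 2·41 − 4 = 78.

78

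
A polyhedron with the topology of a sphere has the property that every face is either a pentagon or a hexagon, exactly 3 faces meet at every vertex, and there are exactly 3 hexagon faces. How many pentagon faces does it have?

12

Let x be the number of pentagons; then F = 3 + x.
Edge–face incidences: 2E = 6·3 + 5·x = 18 + 5x.
Every vertex has degree 3, so 3V = 2E.
Euler: V − E + F = 2 ⇒ (2E)/3 − E + (3 + x) = 2.
Multiply by 6: 2·(2E) − 3·(2E) + 6·(3 + x) = 12, i.e. 18 + 6x − (18 + 5x) = 12.
Collecting terms: x = 12.
Then 2E = 18 + 5·12 = 78, so E = 39, V = 2E/3 = 26, F = 3 + 12 = 15.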